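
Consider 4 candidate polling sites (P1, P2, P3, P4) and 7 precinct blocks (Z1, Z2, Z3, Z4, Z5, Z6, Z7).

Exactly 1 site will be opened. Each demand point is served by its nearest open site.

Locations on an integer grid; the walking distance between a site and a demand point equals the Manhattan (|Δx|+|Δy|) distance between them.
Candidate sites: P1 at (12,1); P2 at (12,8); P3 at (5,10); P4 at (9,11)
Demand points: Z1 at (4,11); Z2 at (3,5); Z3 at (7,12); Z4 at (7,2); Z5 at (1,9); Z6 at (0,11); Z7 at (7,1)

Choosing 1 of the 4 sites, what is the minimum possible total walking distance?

45

Open {P3}.
  Z1→P3 2, Z2→P3 7, Z3→P3 4, Z4→P3 10, Z5→P3 5, Z6→P3 6, Z7→P3 11  ⇒ total 45.
Compare {P4}: total 62.
Compare {P2}: total 82.
No size-1 selection does better; minimum is 45.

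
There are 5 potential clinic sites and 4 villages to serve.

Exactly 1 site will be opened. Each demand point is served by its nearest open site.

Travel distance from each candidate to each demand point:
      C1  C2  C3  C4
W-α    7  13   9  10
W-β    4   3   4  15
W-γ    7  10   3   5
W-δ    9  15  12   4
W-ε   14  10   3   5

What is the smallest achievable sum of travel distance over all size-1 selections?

Open {W-γ}.
  C1→W-γ 7, C2→W-γ 10, C3→W-γ 3, C4→W-γ 5  ⇒ total 25.
Compare {W-β}: total 26.
Compare {W-ε}: total 32.
No size-1 selection does better; minimum is 25.

25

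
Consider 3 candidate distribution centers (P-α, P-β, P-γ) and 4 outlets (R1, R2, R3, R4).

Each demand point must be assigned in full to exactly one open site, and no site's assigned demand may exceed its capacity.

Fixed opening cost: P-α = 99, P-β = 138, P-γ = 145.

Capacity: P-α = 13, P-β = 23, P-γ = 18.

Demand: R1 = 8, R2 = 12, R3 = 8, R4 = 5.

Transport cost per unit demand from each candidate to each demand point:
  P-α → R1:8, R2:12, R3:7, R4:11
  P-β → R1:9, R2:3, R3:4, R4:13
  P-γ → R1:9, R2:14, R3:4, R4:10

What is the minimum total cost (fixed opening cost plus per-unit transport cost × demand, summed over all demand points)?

424

Open {P-α, P-β}; cheapest assignment that respects the capacities:
  P-α (cap 13, load 13): R1, R4 — cost 8×8 + 5×11 = 119
  P-β (cap 23, load 20): R2, R3 — cost 12×3 + 8×4 = 68
  Shipping 187, fixed 237 → total 424.
  Any other capacity-feasible assignment to {P-α, P-β} ships for at least 187.
Compare {P-β, P-γ}: its best feasible assignment gives total 473.
Compare {P-α, P-β, P-γ}: its best feasible assignment gives total 564.
Every other set of open sites that can feasibly serve all demand totals ≥ 473 even under its best assignment. Minimum: 424.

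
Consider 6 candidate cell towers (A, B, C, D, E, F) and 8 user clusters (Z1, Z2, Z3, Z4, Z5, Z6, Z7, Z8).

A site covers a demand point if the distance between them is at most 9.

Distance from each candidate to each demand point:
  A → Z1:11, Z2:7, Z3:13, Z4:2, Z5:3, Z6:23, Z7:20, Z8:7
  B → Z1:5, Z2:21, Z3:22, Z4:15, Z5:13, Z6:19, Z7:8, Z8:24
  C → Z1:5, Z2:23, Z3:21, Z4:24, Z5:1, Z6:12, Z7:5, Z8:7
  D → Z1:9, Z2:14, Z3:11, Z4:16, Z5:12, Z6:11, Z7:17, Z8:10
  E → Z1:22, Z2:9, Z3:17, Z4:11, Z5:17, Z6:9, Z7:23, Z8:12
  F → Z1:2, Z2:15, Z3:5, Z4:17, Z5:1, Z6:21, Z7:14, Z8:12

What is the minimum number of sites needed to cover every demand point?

Coverage sets (demand points within 9 of each site):
  A: {Z2, Z4, Z5, Z8}
  B: {Z1, Z7}
  C: {Z1, Z5, Z7, Z8}
  D: {Z1}
  E: {Z2, Z6}
  F: {Z1, Z3, Z5}
No 3 sites suffice: every size-3 union leaves at least one demand point uncovered.
But {A, B, E, F} covers everything, so the minimum is 4.

4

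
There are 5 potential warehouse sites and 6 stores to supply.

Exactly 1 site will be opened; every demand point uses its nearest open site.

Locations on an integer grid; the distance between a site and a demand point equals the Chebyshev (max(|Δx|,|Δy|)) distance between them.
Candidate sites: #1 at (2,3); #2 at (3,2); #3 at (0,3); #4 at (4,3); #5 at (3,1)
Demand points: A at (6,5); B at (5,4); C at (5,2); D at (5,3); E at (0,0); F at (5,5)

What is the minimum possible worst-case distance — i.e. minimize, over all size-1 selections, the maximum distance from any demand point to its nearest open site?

3

Open {#2}.
  Farthest demand point is A at distance 3 (to #2); all others are ≤ 3.
With {#1} the worst case is 4.
With {#4} the worst case is 4.
No size-1 selection achieves below 3.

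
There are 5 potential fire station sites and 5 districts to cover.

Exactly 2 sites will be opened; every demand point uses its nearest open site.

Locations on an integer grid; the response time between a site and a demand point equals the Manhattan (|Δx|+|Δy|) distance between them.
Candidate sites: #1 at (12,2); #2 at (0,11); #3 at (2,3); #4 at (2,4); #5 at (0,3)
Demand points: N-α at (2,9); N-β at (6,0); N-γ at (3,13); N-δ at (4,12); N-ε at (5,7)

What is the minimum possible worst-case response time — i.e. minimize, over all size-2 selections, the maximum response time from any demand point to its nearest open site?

7

Open {#2, #3}.
  Farthest demand point is N-β at response time 7 (to #3); all others are ≤ 7.
With {#2, #4} the worst case is 8.
With {#1, #2} the worst case is 9.
No size-2 selection achieves below 7.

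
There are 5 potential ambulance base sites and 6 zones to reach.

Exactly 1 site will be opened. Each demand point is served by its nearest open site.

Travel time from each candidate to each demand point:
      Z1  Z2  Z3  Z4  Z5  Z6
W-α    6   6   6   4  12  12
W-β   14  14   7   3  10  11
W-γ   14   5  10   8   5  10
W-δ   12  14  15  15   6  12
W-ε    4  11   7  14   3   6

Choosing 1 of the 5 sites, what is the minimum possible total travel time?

Open {W-ε}.
  Z1→W-ε 4, Z2→W-ε 11, Z3→W-ε 7, Z4→W-ε 14, Z5→W-ε 3, Z6→W-ε 6  ⇒ total 45.
Compare {W-α}: total 46.
Compare {W-γ}: total 52.
No size-1 selection does better; minimum is 45.

45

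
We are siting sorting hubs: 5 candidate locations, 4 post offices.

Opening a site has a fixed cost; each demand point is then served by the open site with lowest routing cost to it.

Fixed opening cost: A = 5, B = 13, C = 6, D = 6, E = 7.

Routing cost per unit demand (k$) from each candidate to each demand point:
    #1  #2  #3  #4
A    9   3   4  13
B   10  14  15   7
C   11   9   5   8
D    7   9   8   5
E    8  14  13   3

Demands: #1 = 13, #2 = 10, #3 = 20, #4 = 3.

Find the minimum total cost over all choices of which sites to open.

227

Open {A, D}: assign each demand point to its cheapest open site.
  #1→D 13×7=91, #2→A 10×3=30, #3→A 20×4=80, #4→D 3×5=15
  routing cost 216, fixed 11 → total 227.
Compare {A, D, E}: routing cost 210 + fixed 18 = 228.
Compare {A, C, D}: routing cost 216 + fixed 17 = 233.
Compare {A, C, D, E}: routing cost 210 + fixed 24 = 234.
All other subsets cost ≥ 228. Minimum total cost: 227.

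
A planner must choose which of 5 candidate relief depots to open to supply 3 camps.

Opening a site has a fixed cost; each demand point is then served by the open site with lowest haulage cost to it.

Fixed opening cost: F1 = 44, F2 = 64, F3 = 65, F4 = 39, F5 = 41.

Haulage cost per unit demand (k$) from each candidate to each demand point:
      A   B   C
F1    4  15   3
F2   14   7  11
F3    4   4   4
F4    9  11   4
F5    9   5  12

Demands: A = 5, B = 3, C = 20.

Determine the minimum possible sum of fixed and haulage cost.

Open {F1}: assign each demand point to its cheapest open site.
  A→F1 5×4=20, B→F1 3×15=45, C→F1 20×3=60
  haulage cost 125, fixed 44 → total 169.
Compare {F3}: haulage cost 112 + fixed 65 = 177.
Compare {F1, F5}: haulage cost 95 + fixed 85 = 180.
Compare {F1, F4}: haulage cost 113 + fixed 83 = 196.
All other subsets cost ≥ 177. Minimum total cost: 169.

169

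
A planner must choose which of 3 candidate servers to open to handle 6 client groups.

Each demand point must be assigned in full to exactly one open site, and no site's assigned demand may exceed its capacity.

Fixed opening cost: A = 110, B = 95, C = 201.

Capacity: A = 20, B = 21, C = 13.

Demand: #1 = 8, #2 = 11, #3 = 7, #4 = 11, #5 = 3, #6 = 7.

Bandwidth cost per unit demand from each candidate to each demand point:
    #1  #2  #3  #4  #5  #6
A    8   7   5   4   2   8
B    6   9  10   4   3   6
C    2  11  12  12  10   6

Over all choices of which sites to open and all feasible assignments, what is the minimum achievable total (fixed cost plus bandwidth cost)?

629

Open {A, B, C}; cheapest assignment that respects the capacities:
  A (cap 20, load 18): #2, #3 — cost 11×7 + 7×5 = 112
  B (cap 21, load 21): #4, #5, #6 — cost 11×4 + 3×3 + 7×6 = 95
  C (cap 13, load 8): #1 — cost 8×2 = 16
  Shipping 223, fixed 406 → total 629.
  Any other capacity-feasible assignment to {A, B, C} ships for at least 223.
Total demand is 47 and no other set of sites has combined capacity ≥ 47, so {A, B, C} is the only feasible choice of open sites. Minimum: 629.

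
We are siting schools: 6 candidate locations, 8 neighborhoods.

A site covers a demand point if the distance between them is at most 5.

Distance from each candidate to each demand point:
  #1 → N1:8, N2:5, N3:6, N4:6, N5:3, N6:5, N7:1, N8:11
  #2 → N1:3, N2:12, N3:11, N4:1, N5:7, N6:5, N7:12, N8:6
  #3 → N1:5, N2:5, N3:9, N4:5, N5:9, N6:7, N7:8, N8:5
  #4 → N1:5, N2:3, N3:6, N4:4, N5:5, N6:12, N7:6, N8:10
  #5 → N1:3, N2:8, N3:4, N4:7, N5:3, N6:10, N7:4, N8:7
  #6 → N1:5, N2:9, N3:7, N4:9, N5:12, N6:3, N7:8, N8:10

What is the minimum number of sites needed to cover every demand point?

Coverage sets (demand points within 5 of each site):
  #1: {N2, N5, N6, N7}
  #2: {N1, N4, N6}
  #3: {N1, N2, N4, N8}
  #4: {N1, N2, N4, N5}
  #5: {N1, N3, N5, N7}
  #6: {N1, N6}
No 2 sites suffice: every size-2 union leaves at least one demand point uncovered.
But {#1, #3, #5} covers everything, so the minimum is 3.

3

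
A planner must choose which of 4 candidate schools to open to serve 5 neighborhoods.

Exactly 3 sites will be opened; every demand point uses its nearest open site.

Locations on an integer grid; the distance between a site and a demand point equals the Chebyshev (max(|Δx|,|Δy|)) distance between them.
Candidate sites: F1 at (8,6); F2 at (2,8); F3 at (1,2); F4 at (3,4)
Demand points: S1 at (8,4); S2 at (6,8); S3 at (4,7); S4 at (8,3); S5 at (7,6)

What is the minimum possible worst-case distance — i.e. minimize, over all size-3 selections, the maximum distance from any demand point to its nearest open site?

3

Open {F1, F2, F3}.
  Farthest demand point is S4 at distance 3 (to F1); all others are ≤ 3.
With {F1, F2, F4} the worst case is 3.
With {F1, F3, F4} the worst case is 3.
No size-3 selection achieves below 3.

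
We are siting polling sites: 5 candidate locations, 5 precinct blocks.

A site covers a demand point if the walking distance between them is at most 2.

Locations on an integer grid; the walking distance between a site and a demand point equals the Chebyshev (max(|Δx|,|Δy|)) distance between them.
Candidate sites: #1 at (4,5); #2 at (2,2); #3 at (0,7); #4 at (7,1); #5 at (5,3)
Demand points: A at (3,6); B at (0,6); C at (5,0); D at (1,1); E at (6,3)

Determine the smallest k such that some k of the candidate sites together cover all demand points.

4

Coverage sets (demand points within 2 of each site):
  #1: {A, E}
  #2: {D}
  #3: {B}
  #4: {C, E}
  #5: {E}
No 3 sites suffice: every size-3 union leaves at least one demand point uncovered.
But {#1, #2, #3, #4} covers everything, so the minimum is 4.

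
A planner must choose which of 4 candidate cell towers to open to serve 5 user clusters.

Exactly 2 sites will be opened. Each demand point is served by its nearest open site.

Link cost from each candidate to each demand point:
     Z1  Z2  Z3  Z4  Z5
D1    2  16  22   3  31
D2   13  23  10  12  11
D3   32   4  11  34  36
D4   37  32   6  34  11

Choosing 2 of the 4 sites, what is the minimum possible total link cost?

38

Open {D1, D4}.
  Z1→D1 2, Z2→D1 16, Z3→D4 6, Z4→D1 3, Z5→D4 11  ⇒ total 38.
Compare {D1, D2}: total 42.
Compare {D2, D3}: total 50.
No size-2 selection does better; minimum is 38.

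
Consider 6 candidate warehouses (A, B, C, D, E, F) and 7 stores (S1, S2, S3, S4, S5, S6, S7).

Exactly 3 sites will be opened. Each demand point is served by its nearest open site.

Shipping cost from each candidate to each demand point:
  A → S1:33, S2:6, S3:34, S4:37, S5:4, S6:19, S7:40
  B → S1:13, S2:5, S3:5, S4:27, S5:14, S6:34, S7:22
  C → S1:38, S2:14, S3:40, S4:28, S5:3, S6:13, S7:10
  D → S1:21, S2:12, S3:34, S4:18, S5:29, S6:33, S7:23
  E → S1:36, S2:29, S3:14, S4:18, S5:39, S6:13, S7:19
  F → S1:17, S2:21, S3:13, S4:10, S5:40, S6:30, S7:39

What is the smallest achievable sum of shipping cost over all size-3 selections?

Open {B, C, F}.
  S1→B 13, S2→B 5, S3→B 5, S4→F 10, S5→C 3, S6→C 13, S7→C 10  ⇒ total 59.
Compare {B, C, D}: total 67.
Compare {B, C, E}: total 67.
No size-3 selection does better; minimum is 59.

59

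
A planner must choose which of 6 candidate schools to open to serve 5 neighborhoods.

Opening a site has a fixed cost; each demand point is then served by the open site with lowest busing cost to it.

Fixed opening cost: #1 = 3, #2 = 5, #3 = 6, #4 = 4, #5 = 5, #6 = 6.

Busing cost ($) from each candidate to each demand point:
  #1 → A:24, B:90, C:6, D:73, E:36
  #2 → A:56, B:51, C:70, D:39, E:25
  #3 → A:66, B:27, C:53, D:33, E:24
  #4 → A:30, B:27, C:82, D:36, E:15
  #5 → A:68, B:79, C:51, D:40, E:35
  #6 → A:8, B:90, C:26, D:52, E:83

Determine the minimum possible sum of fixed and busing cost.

105

Open {#1, #4, #6}: assign each demand point to its cheapest open site.
  A→#6 8, B→#4 27, C→#1 6, D→#4 36, E→#4 15
  busing cost 92, fixed 13 → total 105.
Compare {#1, #3, #4, #6}: busing cost 89 + fixed 19 = 108.
Compare {#1, #2, #4, #6}: busing cost 92 + fixed 18 = 110.
Compare {#1, #4, #5, #6}: busing cost 92 + fixed 18 = 110.
All other subsets cost ≥ 108. Minimum total cost: 105.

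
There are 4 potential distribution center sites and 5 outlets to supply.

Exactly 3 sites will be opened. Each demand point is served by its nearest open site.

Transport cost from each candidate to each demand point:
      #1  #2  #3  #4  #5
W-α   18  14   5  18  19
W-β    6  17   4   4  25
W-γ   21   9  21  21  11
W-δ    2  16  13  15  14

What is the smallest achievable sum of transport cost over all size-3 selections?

Open {W-β, W-γ, W-δ}.
  #1→W-δ 2, #2→W-γ 9, #3→W-β 4, #4→W-β 4, #5→W-γ 11  ⇒ total 30.
Compare {W-α, W-β, W-γ}: total 34.
Compare {W-α, W-β, W-δ}: total 38.
No size-3 selection does better; minimum is 30.

30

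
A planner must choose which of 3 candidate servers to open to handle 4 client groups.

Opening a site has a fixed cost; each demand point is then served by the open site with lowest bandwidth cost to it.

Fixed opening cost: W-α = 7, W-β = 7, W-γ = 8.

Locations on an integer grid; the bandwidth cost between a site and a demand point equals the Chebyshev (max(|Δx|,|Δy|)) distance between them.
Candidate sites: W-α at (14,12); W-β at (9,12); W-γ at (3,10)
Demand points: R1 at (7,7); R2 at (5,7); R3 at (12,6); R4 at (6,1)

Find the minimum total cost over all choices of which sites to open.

33

Open {W-γ}: assign each demand point to its cheapest open site.
  R1→W-γ 4, R2→W-γ 3, R3→W-γ 9, R4→W-γ 9
  bandwidth cost 25, fixed 8 → total 33.
Compare {W-β}: bandwidth cost 27 + fixed 7 = 34.
Compare {W-α, W-γ}: bandwidth cost 22 + fixed 15 = 37.
Compare {W-β, W-γ}: bandwidth cost 22 + fixed 15 = 37.
All other subsets cost ≥ 34. Minimum total cost: 33.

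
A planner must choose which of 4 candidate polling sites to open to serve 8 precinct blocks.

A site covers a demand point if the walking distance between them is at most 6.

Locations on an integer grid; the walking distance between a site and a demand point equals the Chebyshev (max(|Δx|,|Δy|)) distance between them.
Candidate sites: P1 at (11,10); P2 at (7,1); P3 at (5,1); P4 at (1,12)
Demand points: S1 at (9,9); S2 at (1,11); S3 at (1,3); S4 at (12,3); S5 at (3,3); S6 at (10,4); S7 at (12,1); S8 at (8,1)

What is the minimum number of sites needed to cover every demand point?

Coverage sets (demand points within 6 of each site):
  P1: {S1, S6}
  P2: {S3, S4, S5, S6, S7, S8}
  P3: {S3, S5, S6, S8}
  P4: {S2}
No 2 sites suffice: every size-2 union leaves at least one demand point uncovered.
But {P1, P2, P4} covers everything, so the minimum is 3.

3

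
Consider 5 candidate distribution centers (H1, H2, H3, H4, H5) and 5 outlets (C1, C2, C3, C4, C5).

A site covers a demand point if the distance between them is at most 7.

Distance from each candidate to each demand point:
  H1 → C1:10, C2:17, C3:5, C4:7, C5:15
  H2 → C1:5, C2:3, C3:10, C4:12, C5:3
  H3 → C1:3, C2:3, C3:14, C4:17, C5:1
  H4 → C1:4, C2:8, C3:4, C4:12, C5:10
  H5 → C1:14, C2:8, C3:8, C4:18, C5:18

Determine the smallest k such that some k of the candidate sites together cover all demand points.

2

Coverage sets (demand points within 7 of each site):
  H1: {C3, C4}
  H2: {C1, C2, C5}
  H3: {C1, C2, C5}
  H4: {C1, C3}
  H5: {}
No single site covers all 5 demand points.
But {H1, H2} covers everything, so the minimum is 2.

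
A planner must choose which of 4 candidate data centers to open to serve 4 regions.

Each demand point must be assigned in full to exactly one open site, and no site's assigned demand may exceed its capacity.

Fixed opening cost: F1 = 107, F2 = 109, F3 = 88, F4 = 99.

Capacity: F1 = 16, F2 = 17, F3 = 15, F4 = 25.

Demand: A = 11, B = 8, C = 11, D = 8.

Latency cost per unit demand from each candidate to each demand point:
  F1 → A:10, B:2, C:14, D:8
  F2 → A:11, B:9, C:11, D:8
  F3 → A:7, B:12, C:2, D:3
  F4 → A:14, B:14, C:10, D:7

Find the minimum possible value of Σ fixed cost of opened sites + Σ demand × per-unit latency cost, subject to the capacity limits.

Open {F1, F2, F3}; cheapest assignment that respects the capacities:
  F1 (cap 16, load 16): B, D — cost 8×2 + 8×8 = 80
  F2 (cap 17, load 11): A — cost 11×11 = 121
  F3 (cap 15, load 11): C — cost 11×2 = 22
  Shipping 223, fixed 304 → total 527.
  Any other capacity-feasible assignment to {F1, F2, F3} ships for at least 223.
Compare {F1, F3, F4}: its best feasible assignment gives total 542.
Compare {F1, F4}: its best feasible assignment gives total 550.
Every other set of open sites that can feasibly serve all demand totals ≥ 542 even under its best assignment. Minimum: 527.

527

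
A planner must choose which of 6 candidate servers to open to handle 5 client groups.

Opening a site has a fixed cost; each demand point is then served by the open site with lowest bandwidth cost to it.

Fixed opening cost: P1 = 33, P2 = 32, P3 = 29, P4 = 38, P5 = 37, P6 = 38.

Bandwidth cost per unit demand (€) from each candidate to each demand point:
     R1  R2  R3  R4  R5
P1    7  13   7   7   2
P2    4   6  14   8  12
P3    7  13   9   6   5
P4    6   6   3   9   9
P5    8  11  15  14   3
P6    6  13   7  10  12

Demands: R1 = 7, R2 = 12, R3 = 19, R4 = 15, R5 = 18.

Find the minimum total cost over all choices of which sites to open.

383

Open {P1, P4}: assign each demand point to its cheapest open site.
  R1→P4 7×6=42, R2→P4 12×6=72, R3→P4 19×3=57, R4→P1 15×7=105, R5→P1 18×2=36
  bandwidth cost 312, fixed 71 → total 383.
Compare {P1, P3, P4}: bandwidth cost 297 + fixed 100 = 397.
Compare {P1, P2, P4}: bandwidth cost 298 + fixed 103 = 401.
Compare {P1, P2, P3, P4}: bandwidth cost 283 + fixed 132 = 415.
All other subsets cost ≥ 397. Minimum total cost: 383.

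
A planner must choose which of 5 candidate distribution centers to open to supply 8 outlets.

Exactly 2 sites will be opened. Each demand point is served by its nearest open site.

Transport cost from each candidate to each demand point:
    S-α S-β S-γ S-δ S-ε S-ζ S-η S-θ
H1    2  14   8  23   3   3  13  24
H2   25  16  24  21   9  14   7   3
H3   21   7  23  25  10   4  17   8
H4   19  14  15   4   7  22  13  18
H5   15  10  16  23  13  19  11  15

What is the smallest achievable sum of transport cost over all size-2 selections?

Open {H1, H2}.
  S-α→H1 2, S-β→H1 14, S-γ→H1 8, S-δ→H2 21, S-ε→H1 3, S-ζ→H1 3, S-η→H2 7, S-θ→H2 3  ⇒ total 61.
Compare {H1, H4}: total 65.
Compare {H1, H3}: total 67.
No size-2 selection does better; minimum is 61.

61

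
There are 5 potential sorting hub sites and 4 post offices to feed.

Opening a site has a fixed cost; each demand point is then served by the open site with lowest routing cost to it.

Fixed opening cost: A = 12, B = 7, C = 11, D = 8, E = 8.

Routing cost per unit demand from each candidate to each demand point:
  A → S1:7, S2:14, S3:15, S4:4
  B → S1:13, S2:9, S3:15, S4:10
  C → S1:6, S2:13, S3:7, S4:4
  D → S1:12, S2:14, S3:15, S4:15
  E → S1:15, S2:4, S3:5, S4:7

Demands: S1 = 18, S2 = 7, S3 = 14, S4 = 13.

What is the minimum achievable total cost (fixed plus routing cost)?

277

Open {C, E}: assign each demand point to its cheapest open site.
  S1→C 18×6=108, S2→E 7×4=28, S3→E 14×5=70, S4→C 13×4=52
  routing cost 258, fixed 19 → total 277.
Compare {B, C, E}: routing cost 258 + fixed 26 = 284.
Compare {C, D, E}: routing cost 258 + fixed 27 = 285.
Compare {A, C, E}: routing cost 258 + fixed 31 = 289.
All other subsets cost ≥ 284. Minimum total cost: 277.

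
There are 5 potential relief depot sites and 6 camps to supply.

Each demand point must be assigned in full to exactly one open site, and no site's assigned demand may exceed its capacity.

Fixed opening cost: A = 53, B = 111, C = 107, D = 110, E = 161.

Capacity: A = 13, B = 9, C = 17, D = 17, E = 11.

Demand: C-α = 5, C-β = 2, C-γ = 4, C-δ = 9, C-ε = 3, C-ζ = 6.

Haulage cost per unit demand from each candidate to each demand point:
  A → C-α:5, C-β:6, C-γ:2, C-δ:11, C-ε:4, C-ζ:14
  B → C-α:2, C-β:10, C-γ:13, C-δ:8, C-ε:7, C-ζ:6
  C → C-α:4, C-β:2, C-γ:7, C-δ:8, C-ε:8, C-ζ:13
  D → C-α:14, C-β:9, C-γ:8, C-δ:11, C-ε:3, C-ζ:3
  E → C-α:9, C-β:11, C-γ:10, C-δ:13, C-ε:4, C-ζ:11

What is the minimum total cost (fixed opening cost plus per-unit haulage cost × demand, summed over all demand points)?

Open {A, D}; cheapest assignment that respects the capacities:
  A (cap 13, load 12): C-α, C-γ, C-ε — cost 5×5 + 4×2 + 3×4 = 45
  D (cap 17, load 17): C-β, C-δ, C-ζ — cost 2×9 + 9×11 + 6×3 = 135
  Shipping 180, fixed 163 → total 343.
  Any other capacity-feasible assignment to {A, D} ships for at least 180.
Compare {A, C}: its best feasible assignment gives total 359.
Compare {C, D}: its best feasible assignment gives total 372.
Every other set of open sites that can feasibly serve all demand totals ≥ 359 even under its best assignment. Minimum: 343.

343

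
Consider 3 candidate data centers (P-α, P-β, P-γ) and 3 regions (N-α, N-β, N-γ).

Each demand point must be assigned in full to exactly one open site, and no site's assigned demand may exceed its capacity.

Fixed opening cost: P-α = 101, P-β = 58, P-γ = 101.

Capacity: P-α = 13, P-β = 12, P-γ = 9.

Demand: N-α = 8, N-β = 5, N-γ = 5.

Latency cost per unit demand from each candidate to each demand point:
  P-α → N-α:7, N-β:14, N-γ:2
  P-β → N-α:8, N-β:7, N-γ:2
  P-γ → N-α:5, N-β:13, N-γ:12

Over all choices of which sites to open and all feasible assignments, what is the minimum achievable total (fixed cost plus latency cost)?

Open {P-β, P-γ}; cheapest assignment that respects the capacities:
  P-β (cap 12, load 10): N-β, N-γ — cost 5×7 + 5×2 = 45
  P-γ (cap 9, load 8): N-α — cost 8×5 = 40
  Shipping 85, fixed 159 → total 244.
  Any other capacity-feasible assignment to {P-β, P-γ} ships for at least 85.
Compare {P-α, P-β}: its best feasible assignment gives total 260.
Compare {P-α, P-γ}: its best feasible assignment gives total 322.
Every other set of open sites that can feasibly serve all demand totals ≥ 260 even under its best assignment. Minimum: 244.

244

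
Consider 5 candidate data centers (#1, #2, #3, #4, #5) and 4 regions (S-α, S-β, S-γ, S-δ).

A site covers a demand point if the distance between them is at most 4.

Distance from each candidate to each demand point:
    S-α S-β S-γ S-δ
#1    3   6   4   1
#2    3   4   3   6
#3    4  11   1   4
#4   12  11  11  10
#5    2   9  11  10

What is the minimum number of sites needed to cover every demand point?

2

Coverage sets (demand points within 4 of each site):
  #1: {S-α, S-γ, S-δ}
  #2: {S-α, S-β, S-γ}
  #3: {S-α, S-γ, S-δ}
  #4: {}
  #5: {S-α}
No single site covers all 4 demand points.
But {#1, #2} covers everything, so the minimum is 2.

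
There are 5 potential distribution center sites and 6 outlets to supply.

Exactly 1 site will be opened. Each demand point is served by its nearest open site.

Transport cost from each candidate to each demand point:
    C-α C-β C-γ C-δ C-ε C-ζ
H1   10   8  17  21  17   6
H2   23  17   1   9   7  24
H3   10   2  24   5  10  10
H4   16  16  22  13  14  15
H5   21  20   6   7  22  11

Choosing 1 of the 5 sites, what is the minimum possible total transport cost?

61

Open {H3}.
  C-α→H3 10, C-β→H3 2, C-γ→H3 24, C-δ→H3 5, C-ε→H3 10, C-ζ→H3 10  ⇒ total 61.
Compare {H1}: total 79.
Compare {H2}: total 81.
No size-1 selection does better; minimum is 61.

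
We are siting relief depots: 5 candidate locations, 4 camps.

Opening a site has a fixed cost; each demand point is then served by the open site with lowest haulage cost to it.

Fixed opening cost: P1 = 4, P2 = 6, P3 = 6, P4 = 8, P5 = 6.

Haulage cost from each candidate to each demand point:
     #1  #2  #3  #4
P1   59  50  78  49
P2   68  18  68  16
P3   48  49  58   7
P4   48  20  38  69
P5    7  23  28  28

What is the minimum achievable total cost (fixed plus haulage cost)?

Open {P3, P5}: assign each demand point to its cheapest open site.
  #1→P5 7, #2→P5 23, #3→P5 28, #4→P3 7
  haulage cost 65, fixed 12 → total 77.
Compare {P2, P3, P5}: haulage cost 60 + fixed 18 = 78.
Compare {P2, P5}: haulage cost 69 + fixed 12 = 81.
Compare {P1, P3, P5}: haulage cost 65 + fixed 16 = 81.
All other subsets cost ≥ 78. Minimum total cost: 77.

77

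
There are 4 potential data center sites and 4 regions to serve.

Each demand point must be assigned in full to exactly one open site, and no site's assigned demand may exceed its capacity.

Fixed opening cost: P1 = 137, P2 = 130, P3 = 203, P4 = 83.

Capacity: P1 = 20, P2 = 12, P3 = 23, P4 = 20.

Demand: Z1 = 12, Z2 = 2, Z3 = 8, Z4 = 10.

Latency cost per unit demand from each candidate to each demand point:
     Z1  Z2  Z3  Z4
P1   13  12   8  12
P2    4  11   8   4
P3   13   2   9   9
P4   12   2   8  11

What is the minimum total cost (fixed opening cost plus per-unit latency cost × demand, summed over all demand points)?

439

Open {P2, P4}; cheapest assignment that respects the capacities:
  P2 (cap 12, load 12): Z1 — cost 12×4 = 48
  P4 (cap 20, load 20): Z2, Z3, Z4 — cost 2×2 + 8×8 + 10×11 = 178
  Shipping 226, fixed 213 → total 439.
  Any other capacity-feasible assignment to {P2, P4} ships for at least 226.
Compare {P1, P2}: its best feasible assignment gives total 523.
Compare {P2, P3}: its best feasible assignment gives total 547.
Every other set of open sites that can feasibly serve all demand totals ≥ 523 even under its best assignment. Minimum: 439.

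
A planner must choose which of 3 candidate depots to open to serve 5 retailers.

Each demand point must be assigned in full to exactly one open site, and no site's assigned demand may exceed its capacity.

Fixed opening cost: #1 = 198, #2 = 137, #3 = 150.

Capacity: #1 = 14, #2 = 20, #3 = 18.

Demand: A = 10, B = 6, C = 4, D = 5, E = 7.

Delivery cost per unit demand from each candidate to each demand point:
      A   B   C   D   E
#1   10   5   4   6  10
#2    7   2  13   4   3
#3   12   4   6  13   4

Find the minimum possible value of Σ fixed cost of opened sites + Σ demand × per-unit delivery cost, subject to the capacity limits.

Open {#2, #3}; cheapest assignment that respects the capacities:
  #2 (cap 20, load 15): A, D — cost 10×7 + 5×4 = 90
  #3 (cap 18, load 17): B, C, E — cost 6×4 + 4×6 + 7×4 = 76
  Shipping 166, fixed 287 → total 453.
  Any other capacity-feasible assignment to {#2, #3} ships for at least 166.
Compare {#1, #2}: its best feasible assignment gives total 504.
Compare {#1, #3}: its best feasible assignment gives total 581.
Every other set of open sites that can feasibly serve all demand totals ≥ 504 even under its best assignment. Minimum: 453.

453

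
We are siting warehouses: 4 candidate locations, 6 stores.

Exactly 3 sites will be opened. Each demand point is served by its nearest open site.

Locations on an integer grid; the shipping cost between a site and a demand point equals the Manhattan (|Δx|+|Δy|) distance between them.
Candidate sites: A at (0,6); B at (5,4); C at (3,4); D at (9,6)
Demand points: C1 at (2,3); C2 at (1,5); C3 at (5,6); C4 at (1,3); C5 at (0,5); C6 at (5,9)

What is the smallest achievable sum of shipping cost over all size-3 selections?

15

Open {A, B, C}.
  C1→C 2, C2→A 2, C3→B 2, C4→C 3, C5→A 1, C6→B 5  ⇒ total 15.
Compare {A, B, D}: total 18.
Compare {A, C, D}: total 19.
No size-3 selection does better; minimum is 15.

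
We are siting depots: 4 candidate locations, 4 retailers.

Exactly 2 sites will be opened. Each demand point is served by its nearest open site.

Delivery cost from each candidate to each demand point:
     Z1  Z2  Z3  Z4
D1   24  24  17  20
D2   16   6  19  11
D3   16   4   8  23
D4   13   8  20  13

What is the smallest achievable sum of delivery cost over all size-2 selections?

38

Open {D3, D4}.
  Z1→D4 13, Z2→D3 4, Z3→D3 8, Z4→D4 13  ⇒ total 38.
Compare {D2, D3}: total 39.
Compare {D1, D3}: total 48.
No size-2 selection does better; minimum is 38.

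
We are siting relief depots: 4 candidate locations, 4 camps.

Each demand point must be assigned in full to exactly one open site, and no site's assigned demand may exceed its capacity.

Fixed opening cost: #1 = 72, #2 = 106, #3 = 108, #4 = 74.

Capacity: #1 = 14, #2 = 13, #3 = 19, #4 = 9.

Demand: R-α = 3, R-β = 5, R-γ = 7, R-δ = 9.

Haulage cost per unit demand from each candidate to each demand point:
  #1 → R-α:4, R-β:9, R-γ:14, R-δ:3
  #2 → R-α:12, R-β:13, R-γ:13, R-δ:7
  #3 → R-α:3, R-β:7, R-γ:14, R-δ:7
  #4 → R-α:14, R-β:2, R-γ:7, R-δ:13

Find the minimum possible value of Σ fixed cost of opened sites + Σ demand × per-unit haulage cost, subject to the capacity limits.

338

Open {#3, #4}; cheapest assignment that respects the capacities:
  #3 (cap 19, load 17): R-α, R-β, R-δ — cost 3×3 + 5×7 + 9×7 = 107
  #4 (cap 9, load 7): R-γ — cost 7×7 = 49
  Shipping 156, fixed 182 → total 338.
  Any other capacity-feasible assignment to {#3, #4} ships for at least 156.
Compare {#1, #3}: its best feasible assignment gives total 349.
Compare {#1, #2}: its best feasible assignment gives total 373.
Every other set of open sites that can feasibly serve all demand totals ≥ 349 even under its best assignment. Minimum: 338.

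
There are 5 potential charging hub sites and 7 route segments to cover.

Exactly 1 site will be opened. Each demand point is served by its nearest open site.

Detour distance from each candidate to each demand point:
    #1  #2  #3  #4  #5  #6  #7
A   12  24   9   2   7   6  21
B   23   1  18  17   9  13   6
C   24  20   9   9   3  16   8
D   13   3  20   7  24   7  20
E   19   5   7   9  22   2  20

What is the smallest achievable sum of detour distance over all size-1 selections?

81

Open {A}.
  #1→A 12, #2→A 24, #3→A 9, #4→A 2, #5→A 7, #6→A 6, #7→A 21  ⇒ total 81.
Compare {E}: total 84.
Compare {B}: total 87.
No size-1 selection does better; minimum is 81.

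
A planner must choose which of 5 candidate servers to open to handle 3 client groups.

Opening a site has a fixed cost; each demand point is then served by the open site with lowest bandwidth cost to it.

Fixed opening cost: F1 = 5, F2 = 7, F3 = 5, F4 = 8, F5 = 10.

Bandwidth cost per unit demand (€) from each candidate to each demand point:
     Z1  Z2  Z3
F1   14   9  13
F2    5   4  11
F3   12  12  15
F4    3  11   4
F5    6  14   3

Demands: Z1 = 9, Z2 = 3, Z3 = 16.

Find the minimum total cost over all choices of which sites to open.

112

Open {F2, F4, F5}: assign each demand point to its cheapest open site.
  Z1→F4 9×3=27, Z2→F2 3×4=12, Z3→F5 16×3=48
  bandwidth cost 87, fixed 25 → total 112.
Compare {F1, F2, F4, F5}: bandwidth cost 87 + fixed 30 = 117.
Compare {F2, F3, F4, F5}: bandwidth cost 87 + fixed 30 = 117.
Compare {F2, F4}: bandwidth cost 103 + fixed 15 = 118.
All other subsets cost ≥ 117. Minimum total cost: 112.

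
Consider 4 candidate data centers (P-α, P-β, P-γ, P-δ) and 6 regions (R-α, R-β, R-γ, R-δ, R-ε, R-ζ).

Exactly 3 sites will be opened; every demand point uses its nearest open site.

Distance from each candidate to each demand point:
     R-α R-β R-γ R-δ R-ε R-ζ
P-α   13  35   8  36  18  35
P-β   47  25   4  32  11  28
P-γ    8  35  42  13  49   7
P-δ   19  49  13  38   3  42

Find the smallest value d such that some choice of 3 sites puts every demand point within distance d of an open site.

25

Open {P-α, P-β, P-γ}.
  Farthest demand point is R-β at distance 25 (to P-β); all others are ≤ 25.
With {P-β, P-γ, P-δ} the worst case is 25.
With {P-α, P-β, P-δ} the worst case is 32.
No size-3 selection achieves below 25.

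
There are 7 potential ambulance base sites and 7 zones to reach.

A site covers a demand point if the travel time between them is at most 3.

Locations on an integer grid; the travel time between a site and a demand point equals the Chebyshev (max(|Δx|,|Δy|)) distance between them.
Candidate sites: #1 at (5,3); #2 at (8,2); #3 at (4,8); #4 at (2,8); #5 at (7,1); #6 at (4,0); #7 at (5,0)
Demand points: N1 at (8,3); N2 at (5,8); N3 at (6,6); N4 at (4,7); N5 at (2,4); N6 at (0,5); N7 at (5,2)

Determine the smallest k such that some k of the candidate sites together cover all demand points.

Coverage sets (demand points within 3 of each site):
  #1: {N1, N3, N5, N7}
  #2: {N1, N7}
  #3: {N2, N3, N4}
  #4: {N2, N4, N6}
  #5: {N1, N7}
  #6: {N7}
  #7: {N1, N7}
No single site covers all 7 demand points.
But {#1, #4} covers everything, so the minimum is 2.

2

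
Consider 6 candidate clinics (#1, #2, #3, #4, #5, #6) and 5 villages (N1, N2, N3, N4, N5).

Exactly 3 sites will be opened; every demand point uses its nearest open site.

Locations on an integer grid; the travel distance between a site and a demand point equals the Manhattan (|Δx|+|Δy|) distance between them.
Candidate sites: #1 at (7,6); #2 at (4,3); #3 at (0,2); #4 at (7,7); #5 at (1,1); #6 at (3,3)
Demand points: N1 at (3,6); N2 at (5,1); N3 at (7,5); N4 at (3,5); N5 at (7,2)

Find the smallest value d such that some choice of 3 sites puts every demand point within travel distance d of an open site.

Open {#1, #2, #3}.
  Farthest demand point is N1 at travel distance 4 (to #1); all others are ≤ 4.
With {#1, #2, #4} the worst case is 4.
With {#1, #2, #5} the worst case is 4.
No size-3 selection achieves below 4.

4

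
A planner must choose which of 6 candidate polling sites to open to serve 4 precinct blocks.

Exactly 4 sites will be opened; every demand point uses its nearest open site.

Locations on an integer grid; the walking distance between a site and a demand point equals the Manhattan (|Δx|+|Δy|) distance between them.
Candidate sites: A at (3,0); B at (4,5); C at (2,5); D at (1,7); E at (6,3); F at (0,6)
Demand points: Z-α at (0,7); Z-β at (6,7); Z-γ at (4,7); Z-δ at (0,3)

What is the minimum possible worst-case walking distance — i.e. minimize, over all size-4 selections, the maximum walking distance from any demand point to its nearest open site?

Open {A, B, C, D}.
  Farthest demand point is Z-β at walking distance 4 (to B); all others are ≤ 4.
With {A, B, C, E} the worst case is 4.
With {A, B, C, F} the worst case is 4.
No size-4 selection achieves below 4.

4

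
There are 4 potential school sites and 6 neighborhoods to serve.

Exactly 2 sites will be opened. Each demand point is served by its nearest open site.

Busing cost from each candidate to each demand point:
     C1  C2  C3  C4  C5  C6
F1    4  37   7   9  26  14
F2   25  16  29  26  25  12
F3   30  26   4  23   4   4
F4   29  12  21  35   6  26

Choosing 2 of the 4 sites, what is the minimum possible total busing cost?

51

Open {F1, F3}.
  C1→F1 4, C2→F3 26, C3→F3 4, C4→F1 9, C5→F3 4, C6→F3 4  ⇒ total 51.
Compare {F1, F4}: total 52.
Compare {F1, F2}: total 73.
No size-2 selection does better; minimum is 51.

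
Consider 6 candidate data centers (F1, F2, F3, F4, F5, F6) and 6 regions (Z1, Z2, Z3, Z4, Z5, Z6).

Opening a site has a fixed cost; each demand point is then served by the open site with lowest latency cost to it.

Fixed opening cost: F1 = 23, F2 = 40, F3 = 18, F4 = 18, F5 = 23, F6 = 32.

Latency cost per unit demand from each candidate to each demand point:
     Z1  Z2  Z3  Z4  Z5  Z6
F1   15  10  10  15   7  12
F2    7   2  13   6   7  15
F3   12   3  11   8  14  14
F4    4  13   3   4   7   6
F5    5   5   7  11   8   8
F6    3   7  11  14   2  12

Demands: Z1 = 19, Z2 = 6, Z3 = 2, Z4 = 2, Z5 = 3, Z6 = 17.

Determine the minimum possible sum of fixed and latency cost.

265

Open {F3, F4, F6}: assign each demand point to its cheapest open site.
  Z1→F6 19×3=57, Z2→F3 6×3=18, Z3→F4 2×3=6, Z4→F4 2×4=8, Z5→F6 3×2=6, Z6→F4 17×6=102
  latency cost 197, fixed 68 → total 265.
Compare {F3, F4}: latency cost 231 + fixed 36 = 267.
Compare {F4, F6}: latency cost 221 + fixed 50 = 271.
Compare {F2, F4, F6}: latency cost 191 + fixed 90 = 281.
All other subsets cost ≥ 267. Minimum total cost: 265.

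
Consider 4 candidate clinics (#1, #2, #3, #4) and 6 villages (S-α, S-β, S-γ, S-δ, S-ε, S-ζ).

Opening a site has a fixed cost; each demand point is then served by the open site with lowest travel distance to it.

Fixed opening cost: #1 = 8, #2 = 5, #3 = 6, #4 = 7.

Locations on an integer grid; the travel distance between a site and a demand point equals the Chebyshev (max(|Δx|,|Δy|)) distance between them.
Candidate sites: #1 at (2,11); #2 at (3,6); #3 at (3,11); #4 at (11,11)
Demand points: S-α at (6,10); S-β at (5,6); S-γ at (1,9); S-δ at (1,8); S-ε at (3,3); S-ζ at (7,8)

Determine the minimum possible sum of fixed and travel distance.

23

Open {#2}: assign each demand point to its cheapest open site.
  S-α→#2 4, S-β→#2 2, S-γ→#2 3, S-δ→#2 2, S-ε→#2 3, S-ζ→#2 4
  travel distance 18, fixed 5 → total 23.
Compare {#2, #3}: travel distance 16 + fixed 11 = 27.
Compare {#1, #2}: travel distance 17 + fixed 13 = 30.
Compare {#2, #4}: travel distance 18 + fixed 12 = 30.
All other subsets cost ≥ 27. Minimum total cost: 23.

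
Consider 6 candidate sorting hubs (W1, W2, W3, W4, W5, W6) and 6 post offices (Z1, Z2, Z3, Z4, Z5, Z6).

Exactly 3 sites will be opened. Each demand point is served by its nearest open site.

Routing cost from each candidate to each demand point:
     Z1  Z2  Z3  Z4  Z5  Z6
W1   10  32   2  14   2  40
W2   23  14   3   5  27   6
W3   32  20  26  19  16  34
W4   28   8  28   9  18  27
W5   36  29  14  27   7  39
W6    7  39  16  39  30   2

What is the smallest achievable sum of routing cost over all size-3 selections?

30

Open {W1, W4, W6}.
  Z1→W6 7, Z2→W4 8, Z3→W1 2, Z4→W4 9, Z5→W1 2, Z6→W6 2  ⇒ total 30.
Compare {W1, W2, W6}: total 32.
Compare {W1, W2, W4}: total 33.
No size-3 selection does better; minimum is 30.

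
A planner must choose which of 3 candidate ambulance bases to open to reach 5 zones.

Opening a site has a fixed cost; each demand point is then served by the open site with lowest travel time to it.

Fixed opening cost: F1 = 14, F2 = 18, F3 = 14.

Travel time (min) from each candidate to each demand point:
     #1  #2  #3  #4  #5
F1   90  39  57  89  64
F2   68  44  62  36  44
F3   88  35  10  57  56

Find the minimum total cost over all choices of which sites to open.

Open {F2, F3}: assign each demand point to its cheapest open site.
  #1→F2 68, #2→F3 35, #3→F3 10, #4→F2 36, #5→F2 44
  travel time 193, fixed 32 → total 225.
Compare {F1, F2, F3}: travel time 193 + fixed 46 = 239.
Compare {F3}: travel time 246 + fixed 14 = 260.
Compare {F2}: travel time 254 + fixed 18 = 272.
All other subsets cost ≥ 239. Minimum total cost: 225.

225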